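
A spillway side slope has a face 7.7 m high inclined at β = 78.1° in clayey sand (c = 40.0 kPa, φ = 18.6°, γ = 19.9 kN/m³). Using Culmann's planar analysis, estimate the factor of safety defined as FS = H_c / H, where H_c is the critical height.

H_c = (4c/γ) · sinβ cosφ / [1 − cos(β − φ)]
    = (4·40.0/19.9) · sin78.1°·cos18.6° / [1 − cos59.5°]
    = 8.040 · 0.9274 / 0.4925 = 15.14 m
FS = H_c / H = 15.14 / 7.7 = 1.966

FS = 1.97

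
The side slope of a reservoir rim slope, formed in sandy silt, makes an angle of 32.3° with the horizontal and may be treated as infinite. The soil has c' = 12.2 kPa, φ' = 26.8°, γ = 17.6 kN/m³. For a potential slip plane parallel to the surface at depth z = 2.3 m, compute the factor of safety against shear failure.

For an infinite slope with a slip plane parallel to the surface (no pore pressure): FS = [c' + γz cos²β tanφ'] / [γz sinβ cosβ].
γz = 17.6·2.3 = 40.48 kN/m²
Numerator = 12.2 + 40.48·cos²32.3°·tan26.8° = 12.2 + 40.48·0.7145·0.5051 = 26.809 kPa
Denominator = 40.48·sin32.3°·cos32.3° = 40.48·0.5344·0.8453 = 18.284 kPa
FS = 26.809 / 18.284 = 1.466

FS = 1.47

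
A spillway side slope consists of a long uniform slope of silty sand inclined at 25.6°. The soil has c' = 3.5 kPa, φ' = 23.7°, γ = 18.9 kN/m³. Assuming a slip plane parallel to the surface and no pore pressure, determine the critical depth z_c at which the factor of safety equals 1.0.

z_c = 5.67 m

Setting FS = 1.00 in FS = [c' + γz cos²β tanφ'] / [γz sinβ cosβ] and solving for z:
z = c' / [γ cosβ (FS·sinβ − cosβ·tanφ')]
  = 3.5 / [18.9·cos25.6°·(1.00·sin25.6° − cos25.6°·tan23.7°)]
  = 3.5 / [18.9·0.9018·(1.00·0.4321 − 0.9018·0.4390)]
  = 3.5 / 0.6172 = 5.671 m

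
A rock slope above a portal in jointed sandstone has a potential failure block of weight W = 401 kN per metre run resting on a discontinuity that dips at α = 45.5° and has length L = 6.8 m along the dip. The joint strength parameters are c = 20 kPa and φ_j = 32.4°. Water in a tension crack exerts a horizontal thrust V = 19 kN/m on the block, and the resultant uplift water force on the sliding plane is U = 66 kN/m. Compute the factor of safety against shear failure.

FS = 0.88

Resolving the block weight along and normal to the plane and applying the Mohr–Coulomb strength on the joint:
N' = W cosα − U − V sinα = 401·cos45.5° − 66 − 19·sin45.5° = 201.5 kN/m
Driving force T = W sinα + V cosα = 401·sin45.5° + 19·cos45.5° = 299.3 kN/m
Resisting force R = c·L + N'·tanφ_j = 20·6.8 + 201.5·tan32.4° = 136.0 + 127.9 = 263.9 kN/m
FS = R / T = 263.9 / 299.3 = 0.882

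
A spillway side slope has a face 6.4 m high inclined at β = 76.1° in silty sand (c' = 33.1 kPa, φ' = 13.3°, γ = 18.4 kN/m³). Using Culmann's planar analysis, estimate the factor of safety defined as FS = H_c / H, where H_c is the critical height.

H_c = (4c'/γ) · sinβ cosφ' / [1 − cos(β − φ')]
    = (4·33.1/18.4) · sin76.1°·cos13.3° / [1 − cos62.8°]
    = 7.196 · 0.9447 / 0.5429 = 12.52 m
FS = H_c / H = 12.52 / 6.4 = 1.956

FS = 1.96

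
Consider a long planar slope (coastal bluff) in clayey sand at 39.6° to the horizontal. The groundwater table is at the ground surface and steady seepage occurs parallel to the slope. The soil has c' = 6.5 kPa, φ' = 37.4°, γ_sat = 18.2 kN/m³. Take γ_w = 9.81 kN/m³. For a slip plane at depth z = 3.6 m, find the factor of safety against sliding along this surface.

With seepage parallel to the slope and the water table at the surface, the effective normal stress on the slip plane uses the buoyant unit weight γ' = γ_sat − γ_w while the driving shear stress uses γ_sat:
FS = [c' + γ' z cos²β tanφ'] / [γ_sat z sinβ cosβ]
γ' = 18.2 − 9.81 = 8.39 kN/m³
Numerator = 6.5 + 8.39·3.6·cos²39.6°·tan37.4° = 6.5 + 8.39·3.6·0.5937·0.7646 = 20.210 kPa
Denominator = 18.2·3.6·sin39.6°·cos39.6° = 18.2·3.6·0.6374·0.7705 = 32.180 kPa
FS = 20.210 / 32.180 = 0.628

FS = 0.63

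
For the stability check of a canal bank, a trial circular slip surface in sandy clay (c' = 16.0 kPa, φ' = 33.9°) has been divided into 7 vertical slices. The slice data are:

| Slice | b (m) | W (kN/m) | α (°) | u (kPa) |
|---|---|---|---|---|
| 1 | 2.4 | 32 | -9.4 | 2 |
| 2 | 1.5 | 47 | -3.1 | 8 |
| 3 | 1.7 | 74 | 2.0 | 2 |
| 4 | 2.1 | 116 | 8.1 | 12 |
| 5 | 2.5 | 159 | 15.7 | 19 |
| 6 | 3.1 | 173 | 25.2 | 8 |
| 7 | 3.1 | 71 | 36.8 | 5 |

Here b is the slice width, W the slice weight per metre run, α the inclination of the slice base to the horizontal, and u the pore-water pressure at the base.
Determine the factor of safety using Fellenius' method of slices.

Ordinary method of slices: FS = Σ[c'·Δl_i + (W_i cosα_i − u_i·Δl_i)·tanφ'] / Σ W_i sinα_i, with Δl_i = b_i / cosα_i.
Slice 1: Δl = 2.4/cos(-9.4°) = 2.433 m; N'_1 = 32·cos(-9.4°) − 2·2.433 = 26.7; c'Δl = 38.92; W sinα = -5.2
Slice 2: Δl = 1.5/cos(-3.1°) = 1.502 m; N'_2 = 47·cos(-3.1°) − 8·1.502 = 34.9; c'Δl = 24.04; W sinα = -2.5
Slice 3: Δl = 1.7/cos2.0° = 1.701 m; N'_3 = 74·cos2.0° − 2·1.701 = 70.6; c'Δl = 27.22; W sinα = 2.6
Slice 4: Δl = 2.1/cos8.1° = 2.121 m; N'_4 = 116·cos8.1° − 12·2.121 = 89.4; c'Δl = 33.94; W sinα = 16.3
Slice 5: Δl = 2.5/cos15.7° = 2.597 m; N'_5 = 159·cos15.7° − 19·2.597 = 103.7; c'Δl = 41.55; W sinα = 43.0
Slice 6: Δl = 3.1/cos25.2° = 3.426 m; N'_6 = 173·cos25.2° − 8·3.426 = 129.1; c'Δl = 54.82; W sinα = 73.7
Slice 7: Δl = 3.1/cos36.8° = 3.871 m; N'_7 = 71·cos36.8° − 5·3.871 = 37.5; c'Δl = 61.94; W sinα = 42.5
Σc'Δl = 282.4 kN/m; ΣN' = 491.9 kN/m; ΣW sinα = 170.4 kN/m
Resisting = 282.4 + 491.9·tan33.9° = 282.4 + 330.5 = 613.0 kN/m
FS = 613.0 / 170.4 = 3.598

FS = 3.60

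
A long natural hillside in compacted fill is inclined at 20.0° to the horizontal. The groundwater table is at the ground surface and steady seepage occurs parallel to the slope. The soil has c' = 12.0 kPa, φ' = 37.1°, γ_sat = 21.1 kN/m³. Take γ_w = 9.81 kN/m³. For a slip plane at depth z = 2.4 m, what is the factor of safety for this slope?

FS = 1.85

With seepage parallel to the slope and the water table at the surface, the effective normal stress on the slip plane uses the buoyant unit weight γ' = γ_sat − γ_w while the driving shear stress uses γ_sat:
FS = [c' + γ' z cos²β tanφ'] / [γ_sat z sinβ cosβ]
γ' = 21.1 − 9.81 = 11.29 kN/m³
Numerator = 12.0 + 11.29·2.4·cos²20.0°·tan37.1° = 12.0 + 11.29·2.4·0.8830·0.7563 = 30.095 kPa
Denominator = 21.1·2.4·sin20.0°·cos20.0° = 21.1·2.4·0.3420·0.9397 = 16.275 kPa
FS = 30.095 / 16.275 = 1.849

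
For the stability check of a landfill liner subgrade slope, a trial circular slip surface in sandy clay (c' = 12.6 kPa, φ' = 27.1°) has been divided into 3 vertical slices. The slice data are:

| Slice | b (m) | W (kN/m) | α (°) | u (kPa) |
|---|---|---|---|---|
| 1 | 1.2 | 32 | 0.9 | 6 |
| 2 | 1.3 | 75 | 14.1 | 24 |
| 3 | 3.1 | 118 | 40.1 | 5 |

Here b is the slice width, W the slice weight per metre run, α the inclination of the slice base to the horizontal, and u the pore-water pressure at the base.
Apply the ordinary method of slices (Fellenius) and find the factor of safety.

Ordinary method of slices: FS = Σ[c'·Δl_i + (W_i cosα_i − u_i·Δl_i)·tanφ'] / Σ W_i sinα_i, with Δl_i = b_i / cosα_i.
Slice 1: Δl = 1.2/cos0.9° = 1.200 m; N'_1 = 32·cos0.9° − 6·1.200 = 24.8; c'Δl = 15.12; W sinα = 0.5
Slice 2: Δl = 1.3/cos14.1° = 1.340 m; N'_2 = 75·cos14.1° − 24·1.340 = 40.6; c'Δl = 16.89; W sinα = 18.3
Slice 3: Δl = 3.1/cos40.1° = 4.053 m; N'_3 = 118·cos40.1° − 5·4.053 = 70.0; c'Δl = 51.06; W sinα = 76.0
Σc'Δl = 83.1 kN/m; ΣN' = 135.4 kN/m; ΣW sinα = 94.8 kN/m
Resisting = 83.1 + 135.4·tan27.1° = 83.1 + 69.3 = 152.3 kN/m
FS = 152.3 / 94.8 = 1.607

FS = 1.61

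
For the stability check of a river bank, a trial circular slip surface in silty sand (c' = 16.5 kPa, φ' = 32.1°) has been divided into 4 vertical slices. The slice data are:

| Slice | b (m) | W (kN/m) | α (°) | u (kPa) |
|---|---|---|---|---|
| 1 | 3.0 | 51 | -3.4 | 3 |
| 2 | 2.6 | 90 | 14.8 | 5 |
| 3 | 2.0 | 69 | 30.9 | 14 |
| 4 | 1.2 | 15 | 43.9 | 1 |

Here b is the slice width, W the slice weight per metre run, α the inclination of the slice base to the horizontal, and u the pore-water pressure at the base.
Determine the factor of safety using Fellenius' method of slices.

Ordinary method of slices: FS = Σ[c'·Δl_i + (W_i cosα_i − u_i·Δl_i)·tanφ'] / Σ W_i sinα_i, with Δl_i = b_i / cosα_i.
Slice 1: Δl = 3.0/cos(-3.4°) = 3.005 m; N'_1 = 51·cos(-3.4°) − 3·3.005 = 41.9; c'Δl = 49.59; W sinα = -3.0
Slice 2: Δl = 2.6/cos14.8° = 2.689 m; N'_2 = 90·cos14.8° − 5·2.689 = 73.6; c'Δl = 44.37; W sinα = 23.0
Slice 3: Δl = 2.0/cos30.9° = 2.331 m; N'_3 = 69·cos30.9° − 14·2.331 = 26.6; c'Δl = 38.46; W sinα = 35.4
Slice 4: Δl = 1.2/cos43.9° = 1.665 m; N'_4 = 15·cos43.9° − 1·1.665 = 9.1; c'Δl = 27.48; W sinα = 10.4
Σc'Δl = 159.9 kN/m; ΣN' = 151.2 kN/m; ΣW sinα = 65.8 kN/m
Resisting = 159.9 + 151.2·tan32.1° = 159.9 + 94.8 = 254.7 kN/m
FS = 254.7 / 65.8 = 3.871

FS = 3.87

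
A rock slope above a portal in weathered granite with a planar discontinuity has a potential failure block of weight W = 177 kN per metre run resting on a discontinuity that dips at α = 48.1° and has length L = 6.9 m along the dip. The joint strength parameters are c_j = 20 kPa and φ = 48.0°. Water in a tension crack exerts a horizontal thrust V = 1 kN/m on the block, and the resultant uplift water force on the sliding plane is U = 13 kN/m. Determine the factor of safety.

Resolving the block weight along and normal to the plane and applying the Mohr–Coulomb strength on the joint:
N' = W cosα − U − V sinα = 177·cos48.1° − 13 − 1·sin48.1° = 104.5 kN/m
Driving force T = W sinα + V cosα = 177·sin48.1° + 1·cos48.1° = 132.4 kN/m
Resisting force R = c_j·L + N'·tanφ = 20·6.9 + 104.5·tan48.0° = 138.0 + 116.0 = 254.0 kN/m
FS = R / T = 254.0 / 132.4 = 1.918

FS = 1.92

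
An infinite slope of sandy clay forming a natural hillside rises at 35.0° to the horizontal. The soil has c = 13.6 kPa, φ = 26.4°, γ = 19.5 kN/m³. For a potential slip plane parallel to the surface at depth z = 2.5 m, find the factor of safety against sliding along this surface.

For an infinite slope with a slip plane parallel to the surface (no pore pressure): FS = [c + γz cos²β tanφ] / [γz sinβ cosβ].
γz = 19.5·2.5 = 48.75 kN/m²
Numerator = 13.6 + 48.75·cos²35.0°·tan26.4° = 13.6 + 48.75·0.6710·0.4964 = 29.838 kPa
Denominator = 48.75·sin35.0°·cos35.0° = 48.75·0.5736·0.8192 = 22.905 kPa
FS = 29.838 / 22.905 = 1.303

FS = 1.30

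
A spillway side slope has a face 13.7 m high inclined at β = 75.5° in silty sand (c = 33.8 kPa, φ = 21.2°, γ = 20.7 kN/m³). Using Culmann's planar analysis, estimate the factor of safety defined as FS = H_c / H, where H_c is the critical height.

FS = 1.03

H_c = (4c/γ) · sinβ cosφ / [1 − cos(β − φ)]
    = (4·33.8/20.7) · sin75.5°·cos21.2° / [1 − cos54.3°]
    = 6.531 · 0.9026 / 0.4165 = 14.16 m
FS = H_c / H = 14.16 / 13.7 = 1.033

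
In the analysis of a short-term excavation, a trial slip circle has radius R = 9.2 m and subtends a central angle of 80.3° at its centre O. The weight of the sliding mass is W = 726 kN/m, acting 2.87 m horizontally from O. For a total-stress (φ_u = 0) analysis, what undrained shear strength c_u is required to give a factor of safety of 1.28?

c_u = 22.5 kPa

FS = c_u·L_a·R / (W·d), so c_u = FS·W·d / (L_a·R).
Arc length L_a = R·θ = 9.2·(80.3°·π/180) = 9.2·1.4015 = 12.89 m
c_u = 1.28·726·2.87 / (12.89·9.2) = 2667.0 / 118.62 = 22.48 kPa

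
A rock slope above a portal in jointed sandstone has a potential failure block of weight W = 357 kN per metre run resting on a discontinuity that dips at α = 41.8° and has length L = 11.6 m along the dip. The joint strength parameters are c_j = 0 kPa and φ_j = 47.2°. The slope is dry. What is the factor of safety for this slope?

Resolving the block weight along and normal to the plane and applying the Mohr–Coulomb strength on the joint:
N' = W cosα = 357·cos41.8° = 266.1 kN/m
Driving force T = W sinα = 357·sin41.8° = 238.0 kN/m
Resisting force R = c_j·L + N'·tanφ_j = 0·11.6 + 266.1·tan47.2° = 0.0 + 287.4 = 287.4 kN/m
FS = R / T = 287.4 / 238.0 = 1.208

FS = 1.21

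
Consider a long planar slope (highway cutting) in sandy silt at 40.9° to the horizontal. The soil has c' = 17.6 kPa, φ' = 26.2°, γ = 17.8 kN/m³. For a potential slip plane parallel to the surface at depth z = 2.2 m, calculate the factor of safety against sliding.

For an infinite slope with a slip plane parallel to the surface (no pore pressure): FS = [c' + γz cos²β tanφ'] / [γz sinβ cosβ].
γz = 17.8·2.2 = 39.16 kN/m²
Numerator = 17.6 + 39.16·cos²40.9°·tan26.2° = 17.6 + 39.16·0.5713·0.4921 = 28.609 kPa
Denominator = 39.16·sin40.9°·cos40.9° = 39.16·0.6547·0.7559 = 19.380 kPa
FS = 28.609 / 19.380 = 1.476

FS = 1.48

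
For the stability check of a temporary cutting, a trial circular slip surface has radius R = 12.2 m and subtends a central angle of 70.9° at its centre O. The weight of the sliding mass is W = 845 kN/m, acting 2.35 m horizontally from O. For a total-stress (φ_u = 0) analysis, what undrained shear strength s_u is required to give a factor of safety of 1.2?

FS = s_u·L_a·R / (W·d), so s_u = FS·W·d / (L_a·R).
Arc length L_a = R·θ = 12.2·(70.9°·π/180) = 12.2·1.2374 = 15.10 m
s_u = 1.2·845·2.35 / (15.10·12.2) = 2382.9 / 184.18 = 12.94 kPa

s_u = 12.9 kPa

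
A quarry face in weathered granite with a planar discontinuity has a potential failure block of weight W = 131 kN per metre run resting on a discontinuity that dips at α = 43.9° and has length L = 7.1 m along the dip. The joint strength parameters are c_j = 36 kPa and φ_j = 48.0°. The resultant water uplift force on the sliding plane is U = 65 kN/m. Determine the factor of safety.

FS = 3.17

Resolving the block weight along and normal to the plane and applying the Mohr–Coulomb strength on the joint:
N' = W cosα − U = 131·cos43.9° − 65 = 29.4 kN/m
Driving force T = W sinα = 131·sin43.9° = 90.8 kN/m
Resisting force R = c_j·L + N'·tanφ_j = 36·7.1 + 29.4·tan48.0° = 255.6 + 32.6 = 288.2 kN/m
FS = R / T = 288.2 / 90.8 = 3.173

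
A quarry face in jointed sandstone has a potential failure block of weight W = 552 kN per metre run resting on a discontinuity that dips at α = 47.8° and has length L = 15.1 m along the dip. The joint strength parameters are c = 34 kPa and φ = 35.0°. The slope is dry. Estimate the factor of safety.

Resolving the block weight along and normal to the plane and applying the Mohr–Coulomb strength on the joint:
N' = W cosα = 552·cos47.8° = 370.8 kN/m
Driving force T = W sinα = 552·sin47.8° = 408.9 kN/m
Resisting force R = c·L + N'·tanφ = 34·15.1 + 370.8·tan35.0° = 513.4 + 259.6 = 773.0 kN/m
FS = R / T = 773.0 / 408.9 = 1.890

FS = 1.89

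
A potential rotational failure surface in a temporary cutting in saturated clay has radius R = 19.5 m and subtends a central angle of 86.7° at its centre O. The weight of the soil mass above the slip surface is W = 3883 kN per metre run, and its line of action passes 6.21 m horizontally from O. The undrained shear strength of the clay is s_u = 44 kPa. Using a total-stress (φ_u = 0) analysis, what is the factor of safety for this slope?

FS = 1.05

Taking moments about the centre O, the resisting moment is provided by the undrained shear strength acting along the arc:
Arc length L_a = R·θ = 19.5·(86.7°·π/180) = 19.5·1.5132 = 29.51 m
M_R = s_u·L_a·R = 44·29.51·19.5 = 25317.4 kN·m/m
M_D = W·d = 3883·6.21 = 24113.4 kN·m/m
FS = M_R / M_D = 25317.4 / 24113.4 = 1.050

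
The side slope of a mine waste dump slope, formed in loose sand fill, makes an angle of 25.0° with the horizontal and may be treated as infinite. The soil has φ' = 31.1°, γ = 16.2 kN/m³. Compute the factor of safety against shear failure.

For a dry cohesionless infinite slope the factor of safety is FS = tanφ' / tanβ.
FS = tan31.1° / tan25.0° = 0.6032 / 0.4663 = 1.294

FS = 1.29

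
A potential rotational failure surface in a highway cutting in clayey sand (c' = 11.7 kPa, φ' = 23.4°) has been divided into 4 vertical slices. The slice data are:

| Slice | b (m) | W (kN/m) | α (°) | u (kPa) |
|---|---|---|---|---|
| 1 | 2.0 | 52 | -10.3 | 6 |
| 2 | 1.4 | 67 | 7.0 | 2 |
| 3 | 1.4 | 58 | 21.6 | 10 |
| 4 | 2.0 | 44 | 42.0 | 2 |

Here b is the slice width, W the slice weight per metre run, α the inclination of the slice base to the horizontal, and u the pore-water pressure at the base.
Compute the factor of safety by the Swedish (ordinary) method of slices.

FS = 3.27

Ordinary method of slices: FS = Σ[c'·Δl_i + (W_i cosα_i − u_i·Δl_i)·tanφ'] / Σ W_i sinα_i, with Δl_i = b_i / cosα_i.
Slice 1: Δl = 2.0/cos(-10.3°) = 2.033 m; N'_1 = 52·cos(-10.3°) − 6·2.033 = 39.0; c'Δl = 23.78; W sinα = -9.3
Slice 2: Δl = 1.4/cos7.0° = 1.411 m; N'_2 = 67·cos7.0° − 2·1.411 = 63.7; c'Δl = 16.50; W sinα = 8.2
Slice 3: Δl = 1.4/cos21.6° = 1.506 m; N'_3 = 58·cos21.6° − 10·1.506 = 38.9; c'Δl = 17.62; W sinα = 21.4
Slice 4: Δl = 2.0/cos42.0° = 2.691 m; N'_4 = 44·cos42.0° − 2·2.691 = 27.3; c'Δl = 31.49; W sinα = 29.4
Σc'Δl = 89.4 kN/m; ΣN' = 168.8 kN/m; ΣW sinα = 49.7 kN/m
Resisting = 89.4 + 168.8·tan23.4° = 89.4 + 73.1 = 162.5 kN/m
FS = 162.5 / 49.7 = 3.271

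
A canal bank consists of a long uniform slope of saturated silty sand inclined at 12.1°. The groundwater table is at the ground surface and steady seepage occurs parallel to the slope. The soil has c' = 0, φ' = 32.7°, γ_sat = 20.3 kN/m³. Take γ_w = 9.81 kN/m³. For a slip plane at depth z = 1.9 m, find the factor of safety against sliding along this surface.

FS = 1.55

With seepage parallel to the slope and the water table at the surface, the effective normal stress on the slip plane uses the buoyant unit weight γ' = γ_sat − γ_w while the driving shear stress uses γ_sat:
FS = [c' + γ' z cos²β tanφ'] / [γ_sat z sinβ cosβ]
(For c' = 0 this reduces to FS = (γ'/γ_sat)·tanφ'/tanβ.)
γ' = 20.3 − 9.81 = 10.49 kN/m³
Numerator = 0.0 + 10.49·1.9·cos²12.1°·tan32.7° = 0.0 + 10.49·1.9·0.9561·0.6420 = 12.233 kPa
Denominator = 20.3·1.9·sin12.1°·cos12.1° = 20.3·1.9·0.2096·0.9778 = 7.905 kPa
FS = 12.233 / 7.905 = 1.547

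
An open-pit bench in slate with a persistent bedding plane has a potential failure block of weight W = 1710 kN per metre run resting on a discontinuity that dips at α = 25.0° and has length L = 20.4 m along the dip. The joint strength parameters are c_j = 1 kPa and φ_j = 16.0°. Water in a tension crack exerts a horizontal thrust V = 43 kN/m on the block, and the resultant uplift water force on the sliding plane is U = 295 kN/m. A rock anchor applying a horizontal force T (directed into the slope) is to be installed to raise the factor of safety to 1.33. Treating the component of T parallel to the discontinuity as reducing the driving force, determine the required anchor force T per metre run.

Resolving forces along and normal to the sliding plane, with the horizontal anchor force T adding T·sinα to the effective normal force and T·cosα acting up the plane against the driving force:
FS = [c_jL + (W cosα − U − V sinα + T sinα) tanφ_j] / [W sinα + V cosα − T cosα]
Without the anchor: N' = 1236.6 kN/m, driving T_d = 761.6 kN/m, resisting R = 1·20.4 + 1236.6·tan16.0° = 375.0 kN/m, FS = 0.49.
Setting FS = 1.33 and solving for T:
1.33·(761.6 − T cos25.0°) = 375.0 + T sin25.0°·tan16.0°
T·(sin25.0°·tan16.0° + 1.33·cos25.0°) = 1.33·761.6 − 375.0
T·(0.4226·0.2867 + 1.33·0.9063) = 1013.0 − 375.0 = 638.0
T·1.3266 = 638.0
T = 480.9 kN/m

T = 481 kN/m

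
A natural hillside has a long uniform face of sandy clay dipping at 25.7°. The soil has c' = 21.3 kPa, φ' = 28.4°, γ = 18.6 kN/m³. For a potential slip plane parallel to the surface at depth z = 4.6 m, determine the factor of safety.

For an infinite slope with a slip plane parallel to the surface (no pore pressure): FS = [c' + γz cos²β tanφ'] / [γz sinβ cosβ].
γz = 18.6·4.6 = 85.56 kN/m²
Numerator = 21.3 + 85.56·cos²25.7°·tan28.4° = 21.3 + 85.56·0.8119·0.5407 = 58.862 kPa
Denominator = 85.56·sin25.7°·cos25.7° = 85.56·0.4337·0.9011 = 33.433 kPa
FS = 58.862 / 33.433 = 1.761

FS = 1.76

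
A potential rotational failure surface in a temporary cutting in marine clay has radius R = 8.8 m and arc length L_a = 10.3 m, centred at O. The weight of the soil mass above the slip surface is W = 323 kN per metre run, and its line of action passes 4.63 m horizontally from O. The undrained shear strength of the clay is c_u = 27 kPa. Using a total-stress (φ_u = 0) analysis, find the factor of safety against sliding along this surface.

Taking moments about the centre O, the resisting moment is provided by the undrained shear strength acting along the arc:
M_R = c_u·L_a·R = 27·10.30·8.8 = 2447.3 kN·m/m
M_D = W·d = 323·4.63 = 1495.5 kN·m/m
FS = M_R / M_D = 2447.3 / 1495.5 = 1.636

FS = 1.64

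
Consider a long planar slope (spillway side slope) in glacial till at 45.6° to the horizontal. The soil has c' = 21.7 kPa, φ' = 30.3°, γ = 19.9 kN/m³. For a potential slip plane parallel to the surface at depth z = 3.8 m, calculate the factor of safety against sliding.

FS = 1.15

For an infinite slope with a slip plane parallel to the surface (no pore pressure): FS = [c' + γz cos²β tanφ'] / [γz sinβ cosβ].
γz = 19.9·3.8 = 75.62 kN/m²
Numerator = 21.7 + 75.62·cos²45.6°·tan30.3° = 21.7 + 75.62·0.4895·0.5844 = 43.332 kPa
Denominator = 75.62·sin45.6°·cos45.6° = 75.62·0.7145·0.6997 = 37.802 kPa
FS = 43.332 / 37.802 = 1.146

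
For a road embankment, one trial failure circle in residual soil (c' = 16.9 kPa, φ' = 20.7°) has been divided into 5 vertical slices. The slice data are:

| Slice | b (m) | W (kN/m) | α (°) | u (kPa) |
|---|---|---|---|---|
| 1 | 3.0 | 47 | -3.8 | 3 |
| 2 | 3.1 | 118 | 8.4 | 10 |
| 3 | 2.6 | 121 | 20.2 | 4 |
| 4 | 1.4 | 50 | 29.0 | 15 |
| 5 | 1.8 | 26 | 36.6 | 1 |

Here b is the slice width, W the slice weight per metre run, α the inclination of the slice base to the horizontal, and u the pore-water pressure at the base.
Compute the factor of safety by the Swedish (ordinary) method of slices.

Ordinary method of slices: FS = Σ[c'·Δl_i + (W_i cosα_i − u_i·Δl_i)·tanφ'] / Σ W_i sinα_i, with Δl_i = b_i / cosα_i.
Slice 1: Δl = 3.0/cos(-3.8°) = 3.007 m; N'_1 = 47·cos(-3.8°) − 3·3.007 = 37.9; c'Δl = 50.81; W sinα = -3.1
Slice 2: Δl = 3.1/cos8.4° = 3.134 m; N'_2 = 118·cos8.4° − 10·3.134 = 85.4; c'Δl = 52.96; W sinα = 17.2
Slice 3: Δl = 2.6/cos20.2° = 2.770 m; N'_3 = 121·cos20.2° − 4·2.770 = 102.5; c'Δl = 46.82; W sinα = 41.8
Slice 4: Δl = 1.4/cos29.0° = 1.601 m; N'_4 = 50·cos29.0° − 15·1.601 = 19.7; c'Δl = 27.05; W sinα = 24.2
Slice 5: Δl = 1.8/cos36.6° = 2.242 m; N'_5 = 26·cos36.6° − 1·2.242 = 18.6; c'Δl = 37.89; W sinα = 15.5
Σc'Δl = 215.5 kN/m; ΣN' = 264.1 kN/m; ΣW sinα = 95.6 kN/m
Resisting = 215.5 + 264.1·tan20.7° = 215.5 + 99.8 = 315.3 kN/m
FS = 315.3 / 95.6 = 3.297

FS = 3.30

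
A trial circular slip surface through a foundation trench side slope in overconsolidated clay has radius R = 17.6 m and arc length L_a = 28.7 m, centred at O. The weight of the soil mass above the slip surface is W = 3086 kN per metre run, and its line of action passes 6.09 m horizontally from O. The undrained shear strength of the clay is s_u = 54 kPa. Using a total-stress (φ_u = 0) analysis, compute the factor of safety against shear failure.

Taking moments about the centre O, the resisting moment is provided by the undrained shear strength acting along the arc:
M_R = s_u·L_a·R = 54·28.70·17.6 = 27276.5 kN·m/m
M_D = W·d = 3086·6.09 = 18793.7 kN·m/m
FS = M_R / M_D = 27276.5 / 18793.7 = 1.451

FS = 1.45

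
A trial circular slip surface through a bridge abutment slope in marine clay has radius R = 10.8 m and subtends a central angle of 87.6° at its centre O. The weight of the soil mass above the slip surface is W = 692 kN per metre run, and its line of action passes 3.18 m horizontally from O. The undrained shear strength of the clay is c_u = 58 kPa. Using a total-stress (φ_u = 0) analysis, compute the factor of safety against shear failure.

FS = 4.70

Taking moments about the centre O, the resisting moment is provided by the undrained shear strength acting along the arc:
Arc length L_a = R·θ = 10.8·(87.6°·π/180) = 10.8·1.5289 = 16.51 m
M_R = c_u·L_a·R = 58·16.51·10.8 = 10343.2 kN·m/m
M_D = W·d = 692·3.18 = 2200.6 kN·m/m
FS = M_R / M_D = 10343.2 / 2200.6 = 4.700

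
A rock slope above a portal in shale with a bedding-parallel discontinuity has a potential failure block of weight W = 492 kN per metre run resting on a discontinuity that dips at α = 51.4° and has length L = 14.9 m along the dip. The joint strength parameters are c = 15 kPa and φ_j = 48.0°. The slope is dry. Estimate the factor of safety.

FS = 1.47

Resolving the block weight along and normal to the plane and applying the Mohr–Coulomb strength on the joint:
N' = W cosα = 492·cos51.4° = 306.9 kN/m
Driving force T = W sinα = 492·sin51.4° = 384.5 kN/m
Resisting force R = c·L + N'·tanφ_j = 15·14.9 + 306.9·tan48.0° = 223.5 + 340.9 = 564.4 kN/m
FS = R / T = 564.4 / 384.5 = 1.468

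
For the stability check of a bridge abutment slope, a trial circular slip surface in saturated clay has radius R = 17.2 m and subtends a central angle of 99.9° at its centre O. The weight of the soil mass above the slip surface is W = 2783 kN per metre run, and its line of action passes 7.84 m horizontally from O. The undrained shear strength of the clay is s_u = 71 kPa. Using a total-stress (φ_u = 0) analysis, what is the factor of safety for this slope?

Taking moments about the centre O, the resisting moment is provided by the undrained shear strength acting along the arc:
Arc length L_a = R·θ = 17.2·(99.9°·π/180) = 17.2·1.7436 = 29.99 m
M_R = s_u·L_a·R = 71·29.99·17.2 = 36623.4 kN·m/m
M_D = W·d = 2783·7.84 = 21818.7 kN·m/m
FS = M_R / M_D = 36623.4 / 21818.7 = 1.679

FS = 1.68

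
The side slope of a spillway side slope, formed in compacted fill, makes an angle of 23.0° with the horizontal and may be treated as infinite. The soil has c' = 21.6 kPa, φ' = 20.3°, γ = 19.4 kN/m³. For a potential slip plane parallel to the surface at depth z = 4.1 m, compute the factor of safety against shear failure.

FS = 1.63

For an infinite slope with a slip plane parallel to the surface (no pore pressure): FS = [c' + γz cos²β tanφ'] / [γz sinβ cosβ].
γz = 19.4·4.1 = 79.54 kN/m²
Numerator = 21.6 + 79.54·cos²23.0°·tan20.3° = 21.6 + 79.54·0.8473·0.3699 = 46.531 kPa
Denominator = 79.54·sin23.0°·cos23.0° = 79.54·0.3907·0.9205 = 28.608 kPa
FS = 46.531 / 28.608 = 1.626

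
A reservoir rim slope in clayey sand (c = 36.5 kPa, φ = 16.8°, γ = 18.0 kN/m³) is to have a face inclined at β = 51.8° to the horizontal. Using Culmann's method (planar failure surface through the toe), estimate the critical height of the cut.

Culmann's analysis gives the critical failure plane at α_cr = (β + φ)/2 = (51.8 + 16.8)/2 = 34.3°, and the critical height
H_c = (4c/γ) · sinβ cosφ / [1 − cos(β − φ)]
    = (4·36.5/18.0) · sin51.8°·cos16.8° / [1 − cos(35.0°)]
    = 8.111 · 0.7859·0.9573 / [1 − 0.8192]
    = 8.111 · 0.7523 / 0.1808
    = 33.74 m

H_c = 33.74 m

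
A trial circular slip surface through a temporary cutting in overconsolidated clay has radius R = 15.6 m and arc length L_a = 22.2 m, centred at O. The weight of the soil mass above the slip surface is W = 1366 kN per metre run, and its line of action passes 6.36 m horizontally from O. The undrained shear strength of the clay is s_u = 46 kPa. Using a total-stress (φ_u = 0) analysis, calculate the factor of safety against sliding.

Taking moments about the centre O, the resisting moment is provided by the undrained shear strength acting along the arc:
M_R = s_u·L_a·R = 46·22.20·15.6 = 15930.7 kN·m/m
M_D = W·d = 1366·6.36 = 8687.8 kN·m/m
FS = M_R / M_D = 15930.7 / 8687.8 = 1.834

FS = 1.83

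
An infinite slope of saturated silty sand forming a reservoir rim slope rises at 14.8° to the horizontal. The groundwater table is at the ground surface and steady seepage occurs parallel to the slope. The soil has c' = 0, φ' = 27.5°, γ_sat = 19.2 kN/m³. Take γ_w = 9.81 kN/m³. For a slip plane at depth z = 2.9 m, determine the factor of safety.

With seepage parallel to the slope and the water table at the surface, the effective normal stress on the slip plane uses the buoyant unit weight γ' = γ_sat − γ_w while the driving shear stress uses γ_sat:
FS = [c' + γ' z cos²β tanφ'] / [γ_sat z sinβ cosβ]
(For c' = 0 this reduces to FS = (γ'/γ_sat)·tanφ'/tanβ.)
γ' = 19.2 − 9.81 = 9.39 kN/m³
Numerator = 0.0 + 9.39·2.9·cos²14.8°·tan27.5° = 0.0 + 9.39·2.9·0.9347·0.5206 = 13.251 kPa
Denominator = 19.2·2.9·sin14.8°·cos14.8° = 19.2·2.9·0.2554·0.9668 = 13.751 kPa
FS = 13.251 / 13.751 = 0.964

FS = 0.96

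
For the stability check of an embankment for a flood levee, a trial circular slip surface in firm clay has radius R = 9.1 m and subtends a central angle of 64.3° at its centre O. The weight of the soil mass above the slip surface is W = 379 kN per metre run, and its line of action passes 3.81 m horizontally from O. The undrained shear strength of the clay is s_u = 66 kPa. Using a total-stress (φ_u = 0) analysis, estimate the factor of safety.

Taking moments about the centre O, the resisting moment is provided by the undrained shear strength acting along the arc:
Arc length L_a = R·θ = 9.1·(64.3°·π/180) = 9.1·1.1222 = 10.21 m
M_R = s_u·L_a·R = 66·10.21·9.1 = 6133.6 kN·m/m
M_D = W·d = 379·3.81 = 1444.0 kN·m/m
FS = M_R / M_D = 6133.6 / 1444.0 = 4.248

FS = 4.25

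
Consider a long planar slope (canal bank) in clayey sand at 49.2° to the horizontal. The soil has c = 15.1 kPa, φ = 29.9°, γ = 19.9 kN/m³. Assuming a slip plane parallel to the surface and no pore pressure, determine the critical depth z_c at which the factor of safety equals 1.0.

z_c = 3.05 m

Setting FS = 1.00 in FS = [c + γz cos²β tanφ] / [γz sinβ cosβ] and solving for z:
z = c / [γ cosβ (FS·sinβ − cosβ·tanφ)]
  = 15.1 / [19.9·cos49.2°·(1.00·sin49.2° − cos49.2°·tan29.9°)]
  = 15.1 / [19.9·0.6534·(1.00·0.7570 − 0.6534·0.5750)]
  = 15.1 / 4.9576 = 3.046 m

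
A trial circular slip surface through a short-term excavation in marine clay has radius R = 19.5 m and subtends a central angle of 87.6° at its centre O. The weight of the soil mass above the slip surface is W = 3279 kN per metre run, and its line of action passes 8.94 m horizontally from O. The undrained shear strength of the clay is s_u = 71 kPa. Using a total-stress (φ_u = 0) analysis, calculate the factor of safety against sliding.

Taking moments about the centre O, the resisting moment is provided by the undrained shear strength acting along the arc:
Arc length L_a = R·θ = 19.5·(87.6°·π/180) = 19.5·1.5289 = 29.81 m
M_R = s_u·L_a·R = 71·29.81·19.5 = 41277.1 kN·m/m
M_D = W·d = 3279·8.94 = 29314.3 kN·m/m
FS = M_R / M_D = 41277.1 / 29314.3 = 1.408

FS = 1.41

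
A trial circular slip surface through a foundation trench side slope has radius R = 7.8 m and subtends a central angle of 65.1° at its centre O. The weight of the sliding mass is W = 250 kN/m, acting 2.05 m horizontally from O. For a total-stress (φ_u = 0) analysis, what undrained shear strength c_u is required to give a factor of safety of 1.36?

FS = c_u·L_a·R / (W·d), so c_u = FS·W·d / (L_a·R).
Arc length L_a = R·θ = 7.8·(65.1°·π/180) = 7.8·1.1362 = 8.86 m
c_u = 1.36·250·2.05 / (8.86·7.8) = 697.0 / 69.13 = 10.08 kPa

c_u = 10.1 kPa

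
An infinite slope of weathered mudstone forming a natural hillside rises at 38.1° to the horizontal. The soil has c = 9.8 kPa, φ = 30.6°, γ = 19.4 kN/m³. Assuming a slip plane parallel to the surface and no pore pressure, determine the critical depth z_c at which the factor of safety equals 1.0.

Setting FS = 1.00 in FS = [c + γz cos²β tanφ] / [γz sinβ cosβ] and solving for z:
z = c / [γ cosβ (FS·sinβ − cosβ·tanφ)]
  = 9.8 / [19.4·cos38.1°·(1.00·sin38.1° − cos38.1°·tan30.6°)]
  = 9.8 / [19.4·0.7869·(1.00·0.6170 − 0.7869·0.5914)]
  = 9.8 / 2.3151 = 4.233 m

z_c = 4.23 m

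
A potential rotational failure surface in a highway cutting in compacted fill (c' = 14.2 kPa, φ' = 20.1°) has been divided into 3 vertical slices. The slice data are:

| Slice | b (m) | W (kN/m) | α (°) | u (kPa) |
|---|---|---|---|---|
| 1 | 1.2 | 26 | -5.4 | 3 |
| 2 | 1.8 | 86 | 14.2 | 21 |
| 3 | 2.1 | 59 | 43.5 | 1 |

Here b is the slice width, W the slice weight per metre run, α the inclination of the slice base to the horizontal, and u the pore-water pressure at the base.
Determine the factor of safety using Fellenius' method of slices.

Ordinary method of slices: FS = Σ[c'·Δl_i + (W_i cosα_i − u_i·Δl_i)·tanφ'] / Σ W_i sinα_i, with Δl_i = b_i / cosα_i.
Slice 1: Δl = 1.2/cos(-5.4°) = 1.205 m; N'_1 = 26·cos(-5.4°) − 3·1.205 = 22.3; c'Δl = 17.12; W sinα = -2.4
Slice 2: Δl = 1.8/cos14.2° = 1.857 m; N'_2 = 86·cos14.2° − 21·1.857 = 44.4; c'Δl = 26.37; W sinα = 21.1
Slice 3: Δl = 2.1/cos43.5° = 2.895 m; N'_3 = 59·cos43.5° − 1·2.895 = 39.9; c'Δl = 41.11; W sinα = 40.6
Σc'Δl = 84.6 kN/m; ΣN' = 106.6 kN/m; ΣW sinα = 59.3 kN/m
Resisting = 84.6 + 106.6·tan20.1° = 84.6 + 39.0 = 123.6 kN/m
FS = 123.6 / 59.3 = 2.085

FS = 2.09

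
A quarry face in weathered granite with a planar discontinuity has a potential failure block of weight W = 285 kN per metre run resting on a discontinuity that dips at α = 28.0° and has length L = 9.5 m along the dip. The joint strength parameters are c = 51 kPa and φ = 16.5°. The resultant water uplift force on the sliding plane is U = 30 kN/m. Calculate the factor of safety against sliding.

Resolving the block weight along and normal to the plane and applying the Mohr–Coulomb strength on the joint:
N' = W cosα − U = 285·cos28.0° − 30 = 221.6 kN/m
Driving force T = W sinα = 285·sin28.0° = 133.8 kN/m
Resisting force R = c·L + N'·tanφ = 51·9.5 + 221.6·tan16.5° = 484.5 + 65.7 = 550.2 kN/m
FS = R / T = 550.2 / 133.8 = 4.112

FS = 4.11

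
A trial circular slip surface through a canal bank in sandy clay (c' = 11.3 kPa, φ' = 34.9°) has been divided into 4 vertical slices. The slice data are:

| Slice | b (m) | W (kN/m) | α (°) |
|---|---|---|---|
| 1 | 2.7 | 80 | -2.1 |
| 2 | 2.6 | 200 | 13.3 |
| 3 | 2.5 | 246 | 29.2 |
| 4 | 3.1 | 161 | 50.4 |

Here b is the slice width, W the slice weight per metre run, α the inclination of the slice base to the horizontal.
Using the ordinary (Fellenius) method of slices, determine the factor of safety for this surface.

Ordinary method of slices: FS = Σ[c'·Δl_i + (W_i cosα_i)·tanφ'] / Σ W_i sinα_i, with Δl_i = b_i / cosα_i.
Slice 1: Δl = 2.7/cos(-2.1°) = 2.702 m; N'_1 = 80·cos(-2.1°) = 79.9; c'Δl = 30.53; W sinα = -2.9
Slice 2: Δl = 2.6/cos13.3° = 2.672 m; N'_2 = 200·cos13.3° = 194.6; c'Δl = 30.19; W sinα = 46.0
Slice 3: Δl = 2.5/cos29.2° = 2.864 m; N'_3 = 246·cos29.2° = 214.7; c'Δl = 32.36; W sinα = 120.0
Slice 4: Δl = 3.1/cos50.4° = 4.863 m; N'_4 = 161·cos50.4° = 102.6; c'Δl = 54.96; W sinα = 124.1
Σc'Δl = 148.0 kN/m; ΣN' = 591.9 kN/m; ΣW sinα = 287.1 kN/m
Resisting = 148.0 + 591.9·tan34.9° = 148.0 + 412.9 = 561.0 kN/m
FS = 561.0 / 287.1 = 1.954

FS = 1.95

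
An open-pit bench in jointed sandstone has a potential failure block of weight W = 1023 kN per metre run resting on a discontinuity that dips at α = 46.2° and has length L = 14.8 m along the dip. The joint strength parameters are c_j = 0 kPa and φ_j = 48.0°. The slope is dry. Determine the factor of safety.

Resolving the block weight along and normal to the plane and applying the Mohr–Coulomb strength on the joint:
N' = W cosα = 1023·cos46.2° = 708.1 kN/m
Driving force T = W sinα = 1023·sin46.2° = 738.4 kN/m
Resisting force R = c_j·L + N'·tanφ_j = 0·14.8 + 708.1·tan48.0° = 0.0 + 786.4 = 786.4 kN/m
FS = R / T = 786.4 / 738.4 = 1.065

FS = 1.07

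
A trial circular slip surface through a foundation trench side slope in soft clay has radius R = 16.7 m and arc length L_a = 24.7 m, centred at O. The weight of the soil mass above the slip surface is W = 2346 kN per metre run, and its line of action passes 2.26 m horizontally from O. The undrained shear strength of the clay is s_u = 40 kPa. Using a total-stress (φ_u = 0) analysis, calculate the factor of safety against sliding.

FS = 3.11

Taking moments about the centre O, the resisting moment is provided by the undrained shear strength acting along the arc:
M_R = s_u·L_a·R = 40·24.70·16.7 = 16499.6 kN·m/m
M_D = W·d = 2346·2.26 = 5302.0 kN·m/m
FS = M_R / M_D = 16499.6 / 5302.0 = 3.112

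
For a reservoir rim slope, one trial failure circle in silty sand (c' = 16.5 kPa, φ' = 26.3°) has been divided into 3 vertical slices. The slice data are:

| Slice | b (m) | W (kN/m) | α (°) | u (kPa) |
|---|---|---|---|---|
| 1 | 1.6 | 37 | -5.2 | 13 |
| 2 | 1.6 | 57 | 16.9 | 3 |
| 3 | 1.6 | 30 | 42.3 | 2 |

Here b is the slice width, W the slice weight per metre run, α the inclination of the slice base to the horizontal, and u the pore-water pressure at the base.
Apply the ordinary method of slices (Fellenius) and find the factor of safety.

FS = 3.92

Ordinary method of slices: FS = Σ[c'·Δl_i + (W_i cosα_i − u_i·Δl_i)·tanφ'] / Σ W_i sinα_i, with Δl_i = b_i / cosα_i.
Slice 1: Δl = 1.6/cos(-5.2°) = 1.607 m; N'_1 = 37·cos(-5.2°) − 13·1.607 = 16.0; c'Δl = 26.51; W sinα = -3.4
Slice 2: Δl = 1.6/cos16.9° = 1.672 m; N'_2 = 57·cos16.9° − 3·1.672 = 49.5; c'Δl = 27.59; W sinα = 16.6
Slice 3: Δl = 1.6/cos42.3° = 2.163 m; N'_3 = 30·cos42.3° − 2·2.163 = 17.9; c'Δl = 35.69; W sinα = 20.2
Σc'Δl = 89.8 kN/m; ΣN' = 83.3 kN/m; ΣW sinα = 33.4 kN/m
Resisting = 89.8 + 83.3·tan26.3° = 89.8 + 41.2 = 131.0 kN/m
FS = 131.0 / 33.4 = 3.921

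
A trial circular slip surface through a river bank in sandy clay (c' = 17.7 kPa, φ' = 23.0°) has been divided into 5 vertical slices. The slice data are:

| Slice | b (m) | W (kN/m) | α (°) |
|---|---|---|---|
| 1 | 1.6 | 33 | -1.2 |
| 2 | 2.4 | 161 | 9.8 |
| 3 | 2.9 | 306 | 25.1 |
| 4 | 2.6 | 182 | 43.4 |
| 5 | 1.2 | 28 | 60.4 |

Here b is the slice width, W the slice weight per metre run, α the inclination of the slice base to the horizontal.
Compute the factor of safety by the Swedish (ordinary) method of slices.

FS = 1.62

Ordinary method of slices: FS = Σ[c'·Δl_i + (W_i cosα_i)·tanφ'] / Σ W_i sinα_i, with Δl_i = b_i / cosα_i.
Slice 1: Δl = 1.6/cos(-1.2°) = 1.600 m; N'_1 = 33·cos(-1.2°) = 33.0; c'Δl = 28.33; W sinα = -0.7
Slice 2: Δl = 2.4/cos9.8° = 2.436 m; N'_2 = 161·cos9.8° = 158.7; c'Δl = 43.11; W sinα = 27.4
Slice 3: Δl = 2.9/cos25.1° = 3.202 m; N'_3 = 306·cos25.1° = 277.1; c'Δl = 56.68; W sinα = 129.8
Slice 4: Δl = 2.6/cos43.4° = 3.578 m; N'_4 = 182·cos43.4° = 132.2; c'Δl = 63.34; W sinα = 125.0
Slice 5: Δl = 1.2/cos60.4° = 2.429 m; N'_5 = 28·cos60.4° = 13.8; c'Δl = 43.00; W sinα = 24.3
Σc'Δl = 234.5 kN/m; ΣN' = 614.8 kN/m; ΣW sinα = 305.9 kN/m
Resisting = 234.5 + 614.8·tan23.0° = 234.5 + 261.0 = 495.4 kN/m
FS = 495.4 / 305.9 = 1.620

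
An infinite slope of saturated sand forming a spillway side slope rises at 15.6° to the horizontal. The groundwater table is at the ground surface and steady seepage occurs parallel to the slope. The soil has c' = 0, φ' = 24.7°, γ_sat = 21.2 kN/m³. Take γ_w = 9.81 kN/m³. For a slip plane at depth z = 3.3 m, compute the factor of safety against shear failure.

FS = 0.89

With seepage parallel to the slope and the water table at the surface, the effective normal stress on the slip plane uses the buoyant unit weight γ' = γ_sat − γ_w while the driving shear stress uses γ_sat:
FS = [c' + γ' z cos²β tanφ'] / [γ_sat z sinβ cosβ]
(For c' = 0 this reduces to FS = (γ'/γ_sat)·tanφ'/tanβ.)
γ' = 21.2 − 9.81 = 11.39 kN/m³
Numerator = 0.0 + 11.39·3.3·cos²15.6°·tan24.7° = 0.0 + 11.39·3.3·0.9277·0.4599 = 16.038 kPa
Denominator = 21.2·3.3·sin15.6°·cos15.6° = 21.2·3.3·0.2689·0.9632 = 18.121 kPa
FS = 16.038 / 18.121 = 0.885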